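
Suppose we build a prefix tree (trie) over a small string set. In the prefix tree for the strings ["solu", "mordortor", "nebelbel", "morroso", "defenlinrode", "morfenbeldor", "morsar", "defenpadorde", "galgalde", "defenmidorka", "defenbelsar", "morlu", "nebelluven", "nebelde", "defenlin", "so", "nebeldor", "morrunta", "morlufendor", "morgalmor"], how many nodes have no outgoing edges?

17

Leaves are exactly the stored words that no other stored word extends.
Those words: "defenbelsar", "defenlinrode", "defenmidorka", "defenpadorde", "galgalde", "mordortor", "morfenbeldor", "morgalmor", "morlufendor", "morroso", "morrunta", "morsar", "nebelbel", "nebelde", "nebeldor", "nebelluven", "solu"
Leaf count: 17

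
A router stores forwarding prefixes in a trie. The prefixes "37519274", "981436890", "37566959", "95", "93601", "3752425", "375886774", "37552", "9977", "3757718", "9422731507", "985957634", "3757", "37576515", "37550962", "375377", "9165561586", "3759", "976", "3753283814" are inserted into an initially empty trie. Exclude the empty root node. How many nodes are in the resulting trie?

Insert word by word; a character creates a node only if that edge doesn't already exist:
  "37519274" → 8 new (3, 7, 5, 1, 9, 2, 7, 4)
  "981436890" → 9 new (9, 8, 1, 4, 3, 6, 8, 9, 0)
  "37566959" → prefix "375" already present; 5 new (6, 6, 9, 5, 9)
  "95" → prefix "9" already present; 1 new (5)
  "93601" → prefix "9" already present; 4 new (3, 6, 0, 1)
  "3752425" → prefix "375" already present; 4 new (2, 4, 2, 5)
  "375886774" → prefix "375" already present; 6 new (8, 8, 6, 7, 7, 4)
  "37552" → prefix "375" already present; 2 new (5, 2)
  "9977" → prefix "9" already present; 3 new (9, 7, 7)
  "3757718" → prefix "375" already present; 4 new (7, 7, 1, 8)
  "9422731507" → prefix "9" already present; 9 new (4, 2, 2, 7, 3, 1, 5, 0, 7)
  "985957634" → prefix "98" already present; 7 new (5, 9, 5, 7, 6, 3, 4)
  "3757" → prefix "3757" already present; 0 new (none)
  "37576515" → prefix "3757" already present; 4 new (6, 5, 1, 5)
  "37550962" → prefix "3755" already present; 4 new (0, 9, 6, 2)
  "375377" → prefix "375" already present; 3 new (3, 7, 7)
  "9165561586" → prefix "9" already present; 9 new (1, 6, 5, 5, 6, 1, 5, 8, 6)
  "3759" → prefix "375" already present; 1 new (9)
  "976" → prefix "9" already present; 2 new (7, 6)
  "3753283814" → prefix "3753" already present; 6 new (2, 8, 3, 8, 1, 4)
Total nodes = 8 + 9 + 5 + 1 + 4 + 4 + 6 + 2 + 3 + 4 + 9 + 7 + 0 + 4 + 4 + 3 + 9 + 1 + 2 + 6 = 91

91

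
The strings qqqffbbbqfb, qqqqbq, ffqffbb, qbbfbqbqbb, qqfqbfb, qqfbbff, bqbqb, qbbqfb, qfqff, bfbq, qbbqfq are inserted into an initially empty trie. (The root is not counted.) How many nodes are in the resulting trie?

Count nodes per top-level branch (shared prefixes stored once):
  'b'-branch (bfbq, bqbqb): 8 nodes
  'f'-branch (ffqffbb): 7 nodes
  'q'-branch (qbbfbqbqbb, qbbqfb, qbbqfq, qfqff, qqfbbff, qqfqbfb, qqqffbbbqfb, qqqqbq): 40 nodes
Sum: 55

55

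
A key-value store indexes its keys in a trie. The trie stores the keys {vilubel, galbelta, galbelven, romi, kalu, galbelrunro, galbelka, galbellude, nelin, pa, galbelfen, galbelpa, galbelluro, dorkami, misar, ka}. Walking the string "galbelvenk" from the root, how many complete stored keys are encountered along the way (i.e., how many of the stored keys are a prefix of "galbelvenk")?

1

Traverse "galbelvenk" character by character; count nodes along the way that are marked as word ends.
Prefixes of the query that are stored words: "galbelven"
Count: 1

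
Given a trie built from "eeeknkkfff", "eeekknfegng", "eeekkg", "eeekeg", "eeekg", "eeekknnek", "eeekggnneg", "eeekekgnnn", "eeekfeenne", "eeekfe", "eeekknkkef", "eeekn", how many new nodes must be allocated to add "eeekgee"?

2

"eeekg" is already a path in the trie; the remaining "ee" must be added.
So 7 − 5 = 2 new nodes.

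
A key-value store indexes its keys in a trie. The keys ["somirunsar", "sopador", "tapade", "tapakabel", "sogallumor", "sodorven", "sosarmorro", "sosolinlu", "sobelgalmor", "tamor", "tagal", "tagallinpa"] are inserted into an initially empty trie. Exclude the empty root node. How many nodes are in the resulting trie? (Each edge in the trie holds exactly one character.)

74

Trace insertions, counting only characters that open a new branch:
  "somirunsar" → 10 new (s, o, m, i, r, u, n, s, a, r)
  "sopador" → prefix "so" already present; 5 new (p, a, d, o, r)
  "tapade" → 6 new (t, a, p, a, d, e)
  "tapakabel" → prefix "tapa" already present; 5 new (k, a, b, e, l)
  "sogallumor" → prefix "so" already present; 8 new (g, a, l, l, u, m, o, r)
  "sodorven" → prefix "so" already present; 6 new (d, o, r, v, e, n)
  "sosarmorro" → prefix "so" already present; 8 new (s, a, r, m, o, r, r, o)
  "sosolinlu" → prefix "sos" already present; 6 new (o, l, i, n, l, u)
  "sobelgalmor" → prefix "so" already present; 9 new (b, e, l, g, a, l, m, o, r)
  "tamor" → prefix "ta" already present; 3 new (m, o, r)
  "tagal" → prefix "ta" already present; 3 new (g, a, l)
  "tagallinpa" → prefix "tagal" already present; 5 new (l, i, n, p, a)
Total nodes = 10 + 5 + 6 + 5 + 8 + 6 + 8 + 6 + 9 + 3 + 3 + 5 = 74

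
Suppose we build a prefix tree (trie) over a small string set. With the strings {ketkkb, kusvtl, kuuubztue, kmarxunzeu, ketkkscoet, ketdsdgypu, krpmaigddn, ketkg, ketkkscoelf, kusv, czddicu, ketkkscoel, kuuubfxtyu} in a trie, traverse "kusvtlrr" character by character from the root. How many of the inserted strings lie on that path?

2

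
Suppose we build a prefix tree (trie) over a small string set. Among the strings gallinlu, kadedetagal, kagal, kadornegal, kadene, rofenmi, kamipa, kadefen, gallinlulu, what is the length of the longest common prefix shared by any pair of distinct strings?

The deepest shared node is where two words last agree before diverging.
"gallinlu" and "gallinlulu" agree on "gallinlu" (8 characters) before diverging; nothing deeper is shared.
Longest shared-prefix length: 8

8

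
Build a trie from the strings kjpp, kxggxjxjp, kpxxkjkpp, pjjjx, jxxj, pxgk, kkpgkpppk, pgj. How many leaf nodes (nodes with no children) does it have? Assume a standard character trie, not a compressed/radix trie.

8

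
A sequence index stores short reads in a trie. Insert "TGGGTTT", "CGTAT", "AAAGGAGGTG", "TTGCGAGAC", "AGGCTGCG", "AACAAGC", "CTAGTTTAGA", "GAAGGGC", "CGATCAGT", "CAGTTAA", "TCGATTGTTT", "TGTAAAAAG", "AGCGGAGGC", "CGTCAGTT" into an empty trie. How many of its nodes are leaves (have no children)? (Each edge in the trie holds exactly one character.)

14

A leaf is a node with no children — equivalently, the end of a word that is not a proper prefix of any other stored word.
Those words: "AAAGGAGGTG", "AACAAGC", "AGCGGAGGC", "AGGCTGCG", "CAGTTAA", "CGATCAGT", "CGTAT", "CGTCAGTT", "CTAGTTTAGA", "GAAGGGC", "TCGATTGTTT", "TGGGTTT", "TGTAAAAAG", "TTGCGAGAC"
Leaf count: 14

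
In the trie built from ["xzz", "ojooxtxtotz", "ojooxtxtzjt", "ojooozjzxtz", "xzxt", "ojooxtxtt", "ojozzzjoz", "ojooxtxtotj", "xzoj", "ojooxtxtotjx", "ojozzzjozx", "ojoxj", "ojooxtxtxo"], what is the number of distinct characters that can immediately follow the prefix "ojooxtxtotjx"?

0

The children of the "ojooxtxtotjx" node are the distinct next characters among strings starting with "ojooxtxtotjx".
No stored string extends past "ojooxtxtotjx".
That node has 0 child edges.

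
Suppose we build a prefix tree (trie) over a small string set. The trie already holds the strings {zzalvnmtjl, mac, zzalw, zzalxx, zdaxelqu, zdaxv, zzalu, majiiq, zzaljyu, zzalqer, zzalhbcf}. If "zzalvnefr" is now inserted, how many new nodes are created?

3

The longest prefix of "zzalvnefr" already in the trie is "zzalvn" (length 6).
So 9 − 6 = 3 new nodes.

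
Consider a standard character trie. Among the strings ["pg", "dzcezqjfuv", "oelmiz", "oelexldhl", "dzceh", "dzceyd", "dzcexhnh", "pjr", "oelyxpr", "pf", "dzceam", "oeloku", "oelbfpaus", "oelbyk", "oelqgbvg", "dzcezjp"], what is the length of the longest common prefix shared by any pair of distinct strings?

Equivalently: take the maximum, over all pairs, of their longest common prefix length.
"dzcezjp" and "dzcezqjfuv" agree on "dzcez" (5 characters) before diverging; nothing deeper is shared.
Longest shared-prefix length: 5

5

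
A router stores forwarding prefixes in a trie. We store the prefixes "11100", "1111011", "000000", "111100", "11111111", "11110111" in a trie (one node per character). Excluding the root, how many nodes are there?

21

Trace insertions, counting only characters that open a new branch:
  "11100" → 5 new (1, 1, 1, 0, 0)
  "1111011" → prefix "111" already present; 4 new (1, 0, 1, 1)
  "000000" → 6 new (0, 0, 0, 0, 0, 0)
  "111100" → prefix "11110" already present; 1 new (0)
  "11111111" → prefix "1111" already present; 4 new (1, 1, 1, 1)
  "11110111" → prefix "1111011" already present; 1 new (1)
Total nodes = 5 + 4 + 6 + 1 + 4 + 1 = 21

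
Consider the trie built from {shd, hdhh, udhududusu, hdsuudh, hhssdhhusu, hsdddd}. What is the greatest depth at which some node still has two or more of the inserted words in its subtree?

2

Equivalently: take the maximum, over all pairs, of their longest common prefix length.
"hdhh" and "hdsuudh" agree on "hd" (2 characters) before diverging; nothing deeper is shared.
Longest shared-prefix length: 2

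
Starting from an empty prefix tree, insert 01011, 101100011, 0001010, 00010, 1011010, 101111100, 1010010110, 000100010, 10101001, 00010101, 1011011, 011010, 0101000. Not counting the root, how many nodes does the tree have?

51

For each word, the new-node count is its length minus the longest prefix already in the trie:
  "01011" → 5 new (0, 1, 0, 1, 1)
  "101100011" → 9 new (1, 0, 1, 1, 0, 0, 0, 1, 1)
  "0001010" → prefix "0" already present; 6 new (0, 0, 1, 0, 1, 0)
  "00010" → prefix "00010" already present; 0 new (none)
  "1011010" → prefix "10110" already present; 2 new (1, 0)
  "101111100" → prefix "1011" already present; 5 new (1, 1, 1, 0, 0)
  "1010010110" → prefix "101" already present; 7 new (0, 0, 1, 0, 1, 1, 0)
  "000100010" → prefix "00010" already present; 4 new (0, 0, 1, 0)
  "10101001" → prefix "1010" already present; 4 new (1, 0, 0, 1)
  "00010101" → prefix "0001010" already present; 1 new (1)
  "1011011" → prefix "101101" already present; 1 new (1)
  "011010" → prefix "01" already present; 4 new (1, 0, 1, 0)
  "0101000" → prefix "0101" already present; 3 new (0, 0, 0)
Total nodes = 5 + 9 + 6 + 0 + 2 + 5 + 7 + 4 + 4 + 1 + 1 + 4 + 3 = 51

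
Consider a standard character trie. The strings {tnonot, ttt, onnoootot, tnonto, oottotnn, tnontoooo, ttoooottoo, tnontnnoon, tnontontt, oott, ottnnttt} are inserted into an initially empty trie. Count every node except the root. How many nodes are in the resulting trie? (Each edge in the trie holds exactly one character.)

52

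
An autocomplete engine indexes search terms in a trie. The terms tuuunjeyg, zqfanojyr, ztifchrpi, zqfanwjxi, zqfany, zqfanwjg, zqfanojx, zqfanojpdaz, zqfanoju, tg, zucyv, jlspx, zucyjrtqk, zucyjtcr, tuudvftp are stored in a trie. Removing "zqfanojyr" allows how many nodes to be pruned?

2

A node on "zqfanojyr"'s path can go only if nothing else ends at it or branches off below it.
The suffix "yr" (2 nodes) is used only by "zqfanojyr"; the node for "zqfanoj" still has the child "x", so pruning stops there.
Nodes removed: 2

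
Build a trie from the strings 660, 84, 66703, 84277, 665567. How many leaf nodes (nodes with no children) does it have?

4

Leaves are exactly the stored words that no other stored word extends.
Those words: "660", "665567", "66703", "84277"
Leaf count: 4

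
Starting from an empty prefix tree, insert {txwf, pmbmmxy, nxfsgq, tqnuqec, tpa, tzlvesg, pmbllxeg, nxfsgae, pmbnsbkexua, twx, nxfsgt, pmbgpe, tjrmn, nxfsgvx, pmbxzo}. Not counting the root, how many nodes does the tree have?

Insert word by word; a character creates a node only if that edge doesn't already exist:
  "txwf" → 4 new (t, x, w, f)
  "pmbmmxy" → 7 new (p, m, b, m, m, x, y)
  "nxfsgq" → 6 new (n, x, f, s, g, q)
  "tqnuqec" → prefix "t" already present; 6 new (q, n, u, q, e, c)
  "tpa" → prefix "t" already present; 2 new (p, a)
  "tzlvesg" → prefix "t" already present; 6 new (z, l, v, e, s, g)
  "pmbllxeg" → prefix "pmb" already present; 5 new (l, l, x, e, g)
  "nxfsgae" → prefix "nxfsg" already present; 2 new (a, e)
  "pmbnsbkexua" → prefix "pmb" already present; 8 new (n, s, b, k, e, x, u, a)
  "twx" → prefix "t" already present; 2 new (w, x)
  "nxfsgt" → prefix "nxfsg" already present; 1 new (t)
  "pmbgpe" → prefix "pmb" already present; 3 new (g, p, e)
  "tjrmn" → prefix "t" already present; 4 new (j, r, m, n)
  "nxfsgvx" → prefix "nxfsg" already present; 2 new (v, x)
  "pmbxzo" → prefix "pmb" already present; 3 new (x, z, o)
Total nodes = 4 + 7 + 6 + 6 + 2 + 6 + 5 + 2 + 8 + 2 + 1 + 3 + 4 + 2 + 3 = 61

61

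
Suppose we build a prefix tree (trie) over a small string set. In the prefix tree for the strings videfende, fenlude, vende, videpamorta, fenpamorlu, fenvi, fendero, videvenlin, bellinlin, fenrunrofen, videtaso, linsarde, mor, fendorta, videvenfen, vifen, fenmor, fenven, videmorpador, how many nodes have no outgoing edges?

19

Leaves are exactly the stored words that no other stored word extends.
Those words: "bellinlin", "fendero", "fendorta", "fenlude", "fenmor", "fenpamorlu", "fenrunrofen", "fenven", "fenvi", "linsarde", "mor", "vende", "videfende", "videmorpador", "videpamorta", "videtaso", "videvenfen", "videvenlin", "vifen"
Leaf count: 19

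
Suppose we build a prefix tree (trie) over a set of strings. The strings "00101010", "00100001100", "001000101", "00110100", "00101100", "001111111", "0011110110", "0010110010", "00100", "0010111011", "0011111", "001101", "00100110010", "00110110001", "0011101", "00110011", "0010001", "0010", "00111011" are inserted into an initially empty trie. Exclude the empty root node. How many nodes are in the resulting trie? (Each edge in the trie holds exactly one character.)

Count nodes per top-level branch (shared prefixes stored once):
  '0'-branch (0010, 00100, 00100001100, 0010001, 001000101, 00100110010, 00101010, 00101100, 0010110010, 0010111011, 00110011, 001101, 00110100, 00110110001, 0011101, 00111011, 0011110110, 0011111, 001111111): 58 nodes
Sum: 58

58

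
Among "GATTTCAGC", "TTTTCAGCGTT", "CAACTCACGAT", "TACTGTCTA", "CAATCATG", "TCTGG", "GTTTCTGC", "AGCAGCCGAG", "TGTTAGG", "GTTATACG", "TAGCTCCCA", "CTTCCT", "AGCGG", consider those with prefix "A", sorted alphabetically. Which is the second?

AGCGG

DFS of the "A" subtree visits, in order: "AGCAGCCGAG", "AGCGG"
The 2nd is AGCGG.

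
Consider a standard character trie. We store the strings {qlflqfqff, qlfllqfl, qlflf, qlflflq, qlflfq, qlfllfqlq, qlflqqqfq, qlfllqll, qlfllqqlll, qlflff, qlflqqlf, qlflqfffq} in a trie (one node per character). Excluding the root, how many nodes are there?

Count nodes per top-level branch (shared prefixes stored once):
  'q'-branch (qlflf, qlflff, qlflflq, qlflfq, qlfllfqlq, qlfllqfl, qlfllqll, qlfllqqlll, qlflqfffq, qlflqfqff, qlflqqlf, qlflqqqfq): 37 nodes
Sum: 37

37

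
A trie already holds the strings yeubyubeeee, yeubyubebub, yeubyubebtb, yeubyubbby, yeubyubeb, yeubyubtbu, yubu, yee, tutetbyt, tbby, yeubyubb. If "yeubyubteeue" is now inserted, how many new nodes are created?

4

The longest prefix of "yeubyubteeue" already in the trie is "yeubyubt" (length 8).
Each of the 4 remaining characters creates one node.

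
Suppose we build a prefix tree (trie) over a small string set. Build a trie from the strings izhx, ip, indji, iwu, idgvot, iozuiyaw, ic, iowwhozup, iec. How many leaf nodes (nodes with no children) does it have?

Leaves are exactly the stored words that no other stored word extends.
Those words: "ic", "idgvot", "iec", "indji", "iowwhozup", "iozuiyaw", "ip", "iwu", "izhx"
Leaf count: 9

9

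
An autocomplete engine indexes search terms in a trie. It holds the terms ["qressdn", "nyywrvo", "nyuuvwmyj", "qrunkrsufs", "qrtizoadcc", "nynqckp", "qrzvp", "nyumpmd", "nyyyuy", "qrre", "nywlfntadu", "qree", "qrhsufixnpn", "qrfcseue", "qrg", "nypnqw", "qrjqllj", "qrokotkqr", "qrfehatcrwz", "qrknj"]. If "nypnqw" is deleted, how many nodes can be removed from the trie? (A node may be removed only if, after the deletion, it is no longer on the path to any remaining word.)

Walk "nypnqw" from the leaf back toward the root, removing each node that no remaining word uses.
The suffix "pnqw" (4 nodes) is used only by "nypnqw"; the node for "ny" still has the child "y", so pruning stops there.
Nodes removed: 4

4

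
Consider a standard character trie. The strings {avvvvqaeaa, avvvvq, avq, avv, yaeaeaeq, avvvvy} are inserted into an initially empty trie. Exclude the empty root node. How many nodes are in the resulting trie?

Trace insertions, counting only characters that open a new branch:
  "avvvvqaeaa" → 10 new (a, v, v, v, v, q, a, e, a, a)
  "avvvvq" → prefix "avvvvq" already present; 0 new (none)
  "avq" → prefix "av" already present; 1 new (q)
  "avv" → prefix "avv" already present; 0 new (none)
  "yaeaeaeq" → 8 new (y, a, e, a, e, a, e, q)
  "avvvvy" → prefix "avvvv" already present; 1 new (y)
Total nodes = 10 + 0 + 1 + 0 + 8 + 1 = 20

20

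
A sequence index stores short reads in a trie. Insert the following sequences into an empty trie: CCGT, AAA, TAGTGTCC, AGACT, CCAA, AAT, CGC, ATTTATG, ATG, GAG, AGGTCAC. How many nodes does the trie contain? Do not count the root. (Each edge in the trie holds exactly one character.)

39

Trace insertions, counting only characters that open a new branch:
  "CCGT" → 4 new (C, C, G, T)
  "AAA" → 3 new (A, A, A)
  "TAGTGTCC" → 8 new (T, A, G, T, G, T, C, C)
  "AGACT" → prefix "A" already present; 4 new (G, A, C, T)
  "CCAA" → prefix "CC" already present; 2 new (A, A)
  "AAT" → prefix "AA" already present; 1 new (T)
  "CGC" → prefix "C" already present; 2 new (G, C)
  "ATTTATG" → prefix "A" already present; 6 new (T, T, T, A, T, G)
  "ATG" → prefix "AT" already present; 1 new (G)
  "GAG" → 3 new (G, A, G)
  "AGGTCAC" → prefix "AG" already present; 5 new (G, T, C, A, C)
Total nodes = 4 + 3 + 8 + 4 + 2 + 1 + 2 + 6 + 1 + 3 + 5 = 39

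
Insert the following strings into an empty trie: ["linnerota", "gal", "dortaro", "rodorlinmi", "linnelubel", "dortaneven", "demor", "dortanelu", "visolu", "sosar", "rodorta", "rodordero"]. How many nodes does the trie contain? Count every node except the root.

62

Insert word by word; a character creates a node only if that edge doesn't already exist:
  "linnerota" → 9 new (l, i, n, n, e, r, o, t, a)
  "gal" → 3 new (g, a, l)
  "dortaro" → 7 new (d, o, r, t, a, r, o)
  "rodorlinmi" → 10 new (r, o, d, o, r, l, i, n, m, i)
  "linnelubel" → prefix "linne" already present; 5 new (l, u, b, e, l)
  "dortaneven" → prefix "dorta" already present; 5 new (n, e, v, e, n)
  "demor" → prefix "d" already present; 4 new (e, m, o, r)
  "dortanelu" → prefix "dortane" already present; 2 new (l, u)
  "visolu" → 6 new (v, i, s, o, l, u)
  "sosar" → 5 new (s, o, s, a, r)
  "rodorta" → prefix "rodor" already present; 2 new (t, a)
  "rodordero" → prefix "rodor" already present; 4 new (d, e, r, o)
Total nodes = 9 + 3 + 7 + 10 + 5 + 5 + 4 + 2 + 6 + 5 + 2 + 4 = 62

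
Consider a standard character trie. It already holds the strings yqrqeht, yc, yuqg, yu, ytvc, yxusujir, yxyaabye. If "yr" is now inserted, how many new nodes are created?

Walking "yr" from the root, the first 1 characters ("y") follow existing edges; "r" is the first miss.
Each of the 1 remaining characters creates one node.

1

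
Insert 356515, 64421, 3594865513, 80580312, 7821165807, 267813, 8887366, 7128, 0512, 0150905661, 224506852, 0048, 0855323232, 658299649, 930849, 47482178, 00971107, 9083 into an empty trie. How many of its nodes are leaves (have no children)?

Leaves are exactly the stored words that no other stored word extends.
Those words: "0048", "00971107", "0150905661", "0512", "0855323232", "224506852", "267813", "356515", "3594865513", "47482178", "64421", "658299649", "7128", "7821165807", "80580312", "8887366", "9083", "930849"
Leaf count: 18

18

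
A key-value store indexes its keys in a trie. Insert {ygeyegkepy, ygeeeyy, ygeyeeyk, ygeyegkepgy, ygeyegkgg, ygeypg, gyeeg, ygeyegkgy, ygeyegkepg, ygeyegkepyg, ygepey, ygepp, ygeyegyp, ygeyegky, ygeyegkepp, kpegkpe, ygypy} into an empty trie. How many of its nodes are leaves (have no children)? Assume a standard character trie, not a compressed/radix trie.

15

A leaf is a node with no children — equivalently, the end of a word that is not a proper prefix of any other stored word.
Those words: "gyeeg", "kpegkpe", "ygeeeyy", "ygepey", "ygepp", "ygeyeeyk", "ygeyegkepgy", "ygeyegkepp", "ygeyegkepyg", "ygeyegkgg", "ygeyegkgy", "ygeyegky", "ygeyegyp", "ygeypg", "ygypy"
Leaf count: 15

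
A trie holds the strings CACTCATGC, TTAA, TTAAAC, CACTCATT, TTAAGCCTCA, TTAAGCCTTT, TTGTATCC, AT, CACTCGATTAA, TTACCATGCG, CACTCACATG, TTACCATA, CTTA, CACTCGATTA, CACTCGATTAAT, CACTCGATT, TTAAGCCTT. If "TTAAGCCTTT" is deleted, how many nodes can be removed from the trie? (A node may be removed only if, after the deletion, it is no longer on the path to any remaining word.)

After clearing the end-marker at "TTAAGCCTTT", prune upward until reaching a node still needed by another word.
The suffix "T" (1 node) is used only by "TTAAGCCTTT"; "TTAAGCCTT" is itself a stored word, so pruning stops there.
Nodes removed: 1

1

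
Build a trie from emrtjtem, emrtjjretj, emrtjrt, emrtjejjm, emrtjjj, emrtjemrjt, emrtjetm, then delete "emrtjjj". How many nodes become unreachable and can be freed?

A node on "emrtjjj"'s path can go only if nothing else ends at it or branches off below it.
The suffix "j" (1 node) is used only by "emrtjjj"; the node for "emrtjj" still has the child "r", so pruning stops there.
Nodes removed: 1

1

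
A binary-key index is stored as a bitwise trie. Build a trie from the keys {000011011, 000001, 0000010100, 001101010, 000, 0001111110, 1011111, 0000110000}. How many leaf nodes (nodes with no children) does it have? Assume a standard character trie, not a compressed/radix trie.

6

A leaf is a node with no children — equivalently, the end of a word that is not a proper prefix of any other stored word.
Those words: "0000010100", "0000110000", "000011011", "0001111110", "001101010", "1011111"
Leaf count: 6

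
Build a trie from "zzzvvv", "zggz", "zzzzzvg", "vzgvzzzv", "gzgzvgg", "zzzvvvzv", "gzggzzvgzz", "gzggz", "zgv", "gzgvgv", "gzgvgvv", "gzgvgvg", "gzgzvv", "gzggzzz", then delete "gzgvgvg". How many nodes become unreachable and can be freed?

1

A node on "gzgvgvg"'s path can go only if nothing else ends at it or branches off below it.
The suffix "g" (1 node) is used only by "gzgvgvg"; the node for "gzgvgv" still has the child "v", so pruning stops there.
Nodes removed: 1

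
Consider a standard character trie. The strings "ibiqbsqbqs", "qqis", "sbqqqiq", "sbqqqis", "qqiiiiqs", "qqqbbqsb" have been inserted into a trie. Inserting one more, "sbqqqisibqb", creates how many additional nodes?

Walking "sbqqqisibqb" from the root, the first 7 characters ("sbqqqis") follow existing edges; "i" is the first miss.
New nodes needed: |"sbqqqisibqb"| − 7 = 11 − 7 = 4.

4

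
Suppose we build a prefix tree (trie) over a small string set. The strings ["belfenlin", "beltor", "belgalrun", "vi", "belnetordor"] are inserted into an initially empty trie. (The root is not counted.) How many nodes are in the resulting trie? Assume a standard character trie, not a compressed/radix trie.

Count nodes per top-level branch (shared prefixes stored once):
  'b'-branch (belfenlin, belgalrun, belnetordor, beltor): 26 nodes
  'v'-branch (vi): 2 nodes
Sum: 28

28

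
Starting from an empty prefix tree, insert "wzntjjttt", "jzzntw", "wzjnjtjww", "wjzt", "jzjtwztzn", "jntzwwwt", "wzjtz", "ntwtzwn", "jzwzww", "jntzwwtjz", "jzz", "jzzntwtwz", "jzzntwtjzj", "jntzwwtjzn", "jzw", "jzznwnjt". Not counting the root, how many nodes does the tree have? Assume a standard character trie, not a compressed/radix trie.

Count nodes per top-level branch (shared prefixes stored once):
  'j'-branch (jntzwwtjz, jntzwwtjzn, jntzwwwt, jzjtwztzn, jzw, jzwzww, jzz, jzzntw, jzzntwtjzj, jzzntwtwz, jzznwnjt): 38 nodes
  'n'-branch (ntwtzwn): 7 nodes
  'w'-branch (wjzt, wzjnjtjww, wzjtz, wzntjjttt): 21 nodes
Sum: 66

66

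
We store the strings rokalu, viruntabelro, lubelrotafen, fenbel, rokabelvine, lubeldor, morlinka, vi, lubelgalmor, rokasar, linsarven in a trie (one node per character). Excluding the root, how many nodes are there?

71

For each word, the new-node count is its length minus the longest prefix already in the trie:
  "rokalu" → 6 new (r, o, k, a, l, u)
  "viruntabelro" → 12 new (v, i, r, u, n, t, a, b, e, l, r, o)
  "lubelrotafen" → 12 new (l, u, b, e, l, r, o, t, a, f, e, n)
  "fenbel" → 6 new (f, e, n, b, e, l)
  "rokabelvine" → prefix "roka" already present; 7 new (b, e, l, v, i, n, e)
  "lubeldor" → prefix "lubel" already present; 3 new (d, o, r)
  "morlinka" → 8 new (m, o, r, l, i, n, k, a)
  "vi" → prefix "vi" already present; 0 new (none)
  "lubelgalmor" → prefix "lubel" already present; 6 new (g, a, l, m, o, r)
  "rokasar" → prefix "roka" already present; 3 new (s, a, r)
  "linsarven" → prefix "l" already present; 8 new (i, n, s, a, r, v, e, n)
Total nodes = 6 + 12 + 12 + 6 + 7 + 3 + 8 + 0 + 6 + 3 + 8 = 71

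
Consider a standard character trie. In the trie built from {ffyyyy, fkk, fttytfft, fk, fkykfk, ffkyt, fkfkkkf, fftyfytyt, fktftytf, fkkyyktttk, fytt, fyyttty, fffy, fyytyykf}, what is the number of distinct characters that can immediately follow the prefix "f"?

4

The children of the "f" node are the distinct next characters among strings starting with "f".
Distinct next characters after "f": f, k, t, y.
That node has 4 child edges.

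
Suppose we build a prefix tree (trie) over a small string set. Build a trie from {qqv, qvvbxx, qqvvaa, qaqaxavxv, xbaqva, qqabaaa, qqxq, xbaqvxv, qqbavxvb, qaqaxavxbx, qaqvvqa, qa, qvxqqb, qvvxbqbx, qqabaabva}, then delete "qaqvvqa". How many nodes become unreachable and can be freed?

4

After clearing the end-marker at "qaqvvqa", prune upward until reaching a node still needed by another word.
The suffix "vvqa" (4 nodes) is used only by "qaqvvqa"; the node for "qaq" still has the child "a", so pruning stops there.
Nodes removed: 4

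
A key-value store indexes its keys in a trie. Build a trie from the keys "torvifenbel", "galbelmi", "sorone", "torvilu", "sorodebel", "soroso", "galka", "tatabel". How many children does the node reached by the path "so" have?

1

Follow the path "so" to its node, then look at its outgoing edges.
Distinct next characters after "so": r.
That node has 1 child edge.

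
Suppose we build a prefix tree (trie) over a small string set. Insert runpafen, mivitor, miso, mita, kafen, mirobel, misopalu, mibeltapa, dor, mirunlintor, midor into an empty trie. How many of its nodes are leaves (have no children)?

10

Leaves are exactly the stored words that no other stored word extends.
Those words: "dor", "kafen", "mibeltapa", "midor", "mirobel", "mirunlintor", "misopalu", "mita", "mivitor", "runpafen"
Leaf count: 10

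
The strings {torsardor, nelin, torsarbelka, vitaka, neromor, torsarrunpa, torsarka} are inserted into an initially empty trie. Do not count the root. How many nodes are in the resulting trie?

Trie structure (* marks end of a word):
(root)
├─ n
│  └─ e
│     ├─ l
│     │  └─ i
│     │     └─ n *
│     └─ r
│        └─ o
│           └─ m
│              └─ o
│                 └─ r *
├─ t
│  └─ o
│     └─ r
│        └─ s
│           └─ a
│              └─ r
│                 ├─ b
│                 │  └─ e
│                 │     └─ l
│                 │        └─ k
│                 │           └─ a *
│                 ├─ d
│                 │  └─ o
│                 │     └─ r *
│                 ├─ k
│                 │  └─ a *
│                 └─ r
│                    └─ u
│                       └─ n
│                          └─ p
│                             └─ a *
└─ v
   └─ i
      └─ t
         └─ a
            └─ k
               └─ a *
Counting every labelled node above: 37.

37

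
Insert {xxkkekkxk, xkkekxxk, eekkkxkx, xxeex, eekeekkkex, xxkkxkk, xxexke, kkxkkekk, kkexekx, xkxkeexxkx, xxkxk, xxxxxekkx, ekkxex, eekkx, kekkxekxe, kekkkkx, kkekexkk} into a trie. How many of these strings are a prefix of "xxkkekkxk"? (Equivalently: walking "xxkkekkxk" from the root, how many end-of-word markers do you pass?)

1

Check each prefix of "xxkkekkxk" against the stored set — each match is an end-marker on the path.
Prefixes of the query that are stored words: "xxkkekkxk"
Count: 1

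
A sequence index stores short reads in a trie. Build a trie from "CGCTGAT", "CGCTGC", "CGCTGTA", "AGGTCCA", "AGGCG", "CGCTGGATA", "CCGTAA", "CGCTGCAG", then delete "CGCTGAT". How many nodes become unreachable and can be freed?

2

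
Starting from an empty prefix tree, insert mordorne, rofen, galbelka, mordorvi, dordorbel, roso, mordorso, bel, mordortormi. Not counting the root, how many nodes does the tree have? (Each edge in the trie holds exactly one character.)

44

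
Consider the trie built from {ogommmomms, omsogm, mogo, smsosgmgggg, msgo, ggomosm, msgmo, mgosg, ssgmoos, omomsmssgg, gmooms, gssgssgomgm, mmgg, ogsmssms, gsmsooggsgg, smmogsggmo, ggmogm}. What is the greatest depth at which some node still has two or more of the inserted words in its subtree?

3

Equivalently: take the maximum, over all pairs, of their longest common prefix length.
e.g. "msgmo" and "msgo" share the prefix "msg" of length 3; no pair shares a longer one.
Longest shared-prefix length: 3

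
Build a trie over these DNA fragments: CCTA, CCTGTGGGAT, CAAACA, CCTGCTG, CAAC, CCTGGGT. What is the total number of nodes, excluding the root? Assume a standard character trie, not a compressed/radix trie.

23

Trie structure (* marks end of a word):
(root)
└─ C
   ├─ A
   │  └─ A
   │     ├─ A
   │     │  └─ C
   │     │     └─ A *
   │     └─ C *
   └─ C
      └─ T
         ├─ A *
         └─ G
            ├─ C
            │  └─ T
            │     └─ G *
            ├─ G
            │  └─ G
            │     └─ T *
            └─ T
               └─ G
                  └─ G
                     └─ G
                        └─ A
                           └─ T *
Counting every labelled node above: 23.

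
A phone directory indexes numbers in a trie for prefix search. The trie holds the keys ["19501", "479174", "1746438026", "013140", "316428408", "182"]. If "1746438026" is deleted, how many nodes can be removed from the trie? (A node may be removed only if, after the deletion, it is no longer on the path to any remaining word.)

9

Walk "1746438026" from the leaf back toward the root, removing each node that no remaining word uses.
The suffix "746438026" (9 nodes) is used only by "1746438026"; the node for "1" still has the child "9", so pruning stops there.
Nodes removed: 9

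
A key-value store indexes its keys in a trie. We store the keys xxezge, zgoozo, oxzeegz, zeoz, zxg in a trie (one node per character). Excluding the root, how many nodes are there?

For each word, the new-node count is its length minus the longest prefix already in the trie:
  "xxezge" → 6 new (x, x, e, z, g, e)
  "zgoozo" → 6 new (z, g, o, o, z, o)
  "oxzeegz" → 7 new (o, x, z, e, e, g, z)
  "zeoz" → prefix "z" already present; 3 new (e, o, z)
  "zxg" → prefix "z" already present; 2 new (x, g)
Total nodes = 6 + 6 + 7 + 3 + 2 = 24

24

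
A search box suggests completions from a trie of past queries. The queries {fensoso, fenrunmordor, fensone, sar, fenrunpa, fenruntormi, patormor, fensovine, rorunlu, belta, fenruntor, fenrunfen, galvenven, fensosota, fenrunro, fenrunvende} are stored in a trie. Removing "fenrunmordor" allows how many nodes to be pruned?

6

Walk "fenrunmordor" from the leaf back toward the root, removing each node that no remaining word uses.
The suffix "mordor" (6 nodes) is used only by "fenrunmordor"; the node for "fenrun" still has the child "p", so pruning stops there.
Nodes removed: 6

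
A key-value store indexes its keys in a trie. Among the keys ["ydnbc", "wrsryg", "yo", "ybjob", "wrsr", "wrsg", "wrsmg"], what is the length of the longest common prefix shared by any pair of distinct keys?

4

Equivalently: take the maximum, over all pairs, of their longest common prefix length.
e.g. "wrsr" and "wrsryg" share the prefix "wrsr" of length 4; no pair shares a longer one.
Longest shared-prefix length: 4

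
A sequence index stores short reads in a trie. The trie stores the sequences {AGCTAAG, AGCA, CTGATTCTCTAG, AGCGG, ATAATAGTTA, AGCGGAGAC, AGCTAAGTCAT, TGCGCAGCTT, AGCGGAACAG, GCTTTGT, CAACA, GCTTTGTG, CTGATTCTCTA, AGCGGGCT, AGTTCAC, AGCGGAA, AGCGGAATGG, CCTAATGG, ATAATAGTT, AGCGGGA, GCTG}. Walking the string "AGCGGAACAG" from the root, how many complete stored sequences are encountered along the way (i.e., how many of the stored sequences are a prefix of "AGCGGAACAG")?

Traverse "AGCGGAACAG" character by character; count nodes along the way that are marked as word ends.
Prefixes of the query that are stored words: "AGCGG", "AGCGGAA", "AGCGGAACAG"
Count: 3

3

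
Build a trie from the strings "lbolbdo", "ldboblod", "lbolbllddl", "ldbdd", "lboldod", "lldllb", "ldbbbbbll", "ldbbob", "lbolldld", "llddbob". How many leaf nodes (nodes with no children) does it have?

A leaf is a node with no children — equivalently, the end of a word that is not a proper prefix of any other stored word.
Those words: "lbolbdo", "lbolbllddl", "lboldod", "lbolldld", "ldbbbbbll", "ldbbob", "ldbdd", "ldboblod", "llddbob", "lldllb"
Leaf count: 10

10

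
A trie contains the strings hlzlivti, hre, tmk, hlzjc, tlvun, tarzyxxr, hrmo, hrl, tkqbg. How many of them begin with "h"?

Walk to "h"; the words in its subtree are exactly those with that prefix.
Matches: "hlzjc", "hlzlivti", "hre", "hrl", "hrmo"
Count: 5

5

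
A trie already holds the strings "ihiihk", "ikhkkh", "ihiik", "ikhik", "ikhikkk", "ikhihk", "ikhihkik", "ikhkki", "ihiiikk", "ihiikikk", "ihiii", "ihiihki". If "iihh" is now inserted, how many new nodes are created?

Walking "iihh" from the root, the first 1 characters ("i") follow existing edges; "i" is the first miss.
New nodes needed: |"iihh"| − 1 = 4 − 1 = 3.

3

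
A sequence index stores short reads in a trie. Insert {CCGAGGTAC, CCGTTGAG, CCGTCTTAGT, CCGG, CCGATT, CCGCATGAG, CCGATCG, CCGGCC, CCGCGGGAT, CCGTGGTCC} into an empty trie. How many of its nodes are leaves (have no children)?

Leaves are exactly the stored words that no other stored word extends.
Those words: "CCGAGGTAC", "CCGATCG", "CCGATT", "CCGCATGAG", "CCGCGGGAT", "CCGGCC", "CCGTCTTAGT", "CCGTGGTCC", "CCGTTGAG"
Leaf count: 9

9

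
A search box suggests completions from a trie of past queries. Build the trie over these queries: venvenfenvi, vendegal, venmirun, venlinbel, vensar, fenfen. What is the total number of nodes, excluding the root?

36

Insert word by word; a character creates a node only if that edge doesn't already exist:
  "venvenfenvi" → 11 new (v, e, n, v, e, n, f, e, n, v, i)
  "vendegal" → prefix "ven" already present; 5 new (d, e, g, a, l)
  "venmirun" → prefix "ven" already present; 5 new (m, i, r, u, n)
  "venlinbel" → prefix "ven" already present; 6 new (l, i, n, b, e, l)
  "vensar" → prefix "ven" already present; 3 new (s, a, r)
  "fenfen" → 6 new (f, e, n, f, e, n)
Total nodes = 11 + 5 + 5 + 6 + 3 + 6 = 36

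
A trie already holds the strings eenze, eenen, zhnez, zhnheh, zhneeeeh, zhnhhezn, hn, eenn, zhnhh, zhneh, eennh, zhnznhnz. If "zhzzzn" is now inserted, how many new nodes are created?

4

Walking "zhzzzn" from the root, the first 2 characters ("zh") follow existing edges; "z" is the first miss.
New nodes needed: |"zhzzzn"| − 2 = 6 − 2 = 4.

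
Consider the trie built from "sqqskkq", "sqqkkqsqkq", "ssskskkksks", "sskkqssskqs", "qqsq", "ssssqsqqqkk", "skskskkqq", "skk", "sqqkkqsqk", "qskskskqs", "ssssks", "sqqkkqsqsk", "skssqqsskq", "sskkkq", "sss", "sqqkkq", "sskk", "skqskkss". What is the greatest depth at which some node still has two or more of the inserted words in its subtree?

Look for the deepest trie node that still has at least two words in its subtree.
"sqqkkqsqk" and "sqqkkqsqkq" agree on "sqqkkqsqk" (9 characters) before diverging; nothing deeper is shared.
Longest shared-prefix length: 9

9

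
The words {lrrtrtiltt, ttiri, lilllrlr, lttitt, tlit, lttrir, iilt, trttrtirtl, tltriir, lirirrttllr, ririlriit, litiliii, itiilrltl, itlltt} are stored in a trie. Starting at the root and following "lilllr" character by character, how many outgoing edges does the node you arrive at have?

Walk "lilllr" from the root, arriving at one node.
Characters that immediately follow "lilllr" among the stored strings: {l}.
That node has 1 child edge.

1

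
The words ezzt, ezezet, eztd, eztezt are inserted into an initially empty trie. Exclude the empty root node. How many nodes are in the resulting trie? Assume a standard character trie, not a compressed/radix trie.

Trie structure (* marks end of a word):
(root)
└─ e
   └─ z
      ├─ e
      │  └─ z
      │     └─ e
      │        └─ t *
      ├─ t
      │  ├─ d *
      │  └─ e
      │     └─ z
      │        └─ t *
      └─ z
         └─ t *
Counting every labelled node above: 13.

13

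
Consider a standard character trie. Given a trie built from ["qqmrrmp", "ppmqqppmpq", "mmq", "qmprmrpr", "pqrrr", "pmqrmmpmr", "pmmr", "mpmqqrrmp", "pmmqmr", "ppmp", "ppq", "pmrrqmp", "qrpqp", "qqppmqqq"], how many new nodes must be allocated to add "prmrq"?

"p" is already a path in the trie; the remaining "rmrq" must be added.
New nodes needed: |"prmrq"| − 1 = 5 − 1 = 4.

4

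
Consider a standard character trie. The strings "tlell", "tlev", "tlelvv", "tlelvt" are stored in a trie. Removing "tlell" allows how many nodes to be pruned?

1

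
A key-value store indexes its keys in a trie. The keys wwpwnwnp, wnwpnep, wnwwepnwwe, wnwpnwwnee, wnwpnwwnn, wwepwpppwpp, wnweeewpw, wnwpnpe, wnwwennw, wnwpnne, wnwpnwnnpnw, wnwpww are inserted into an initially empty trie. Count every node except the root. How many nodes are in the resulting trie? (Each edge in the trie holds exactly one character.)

56

Insert word by word; a character creates a node only if that edge doesn't already exist:
  "wwpwnwnp" → 8 new (w, w, p, w, n, w, n, p)
  "wnwpnep" → prefix "w" already present; 6 new (n, w, p, n, e, p)
  "wnwwepnwwe" → prefix "wnw" already present; 7 new (w, e, p, n, w, w, e)
  "wnwpnwwnee" → prefix "wnwpn" already present; 5 new (w, w, n, e, e)
  "wnwpnwwnn" → prefix "wnwpnwwn" already present; 1 new (n)
  "wwepwpppwpp" → prefix "ww" already present; 9 new (e, p, w, p, p, p, w, p, p)
  "wnweeewpw" → prefix "wnw" already present; 6 new (e, e, e, w, p, w)
  "wnwpnpe" → prefix "wnwpn" already present; 2 new (p, e)
  "wnwwennw" → prefix "wnwwe" already present; 3 new (n, n, w)
  "wnwpnne" → prefix "wnwpn" already present; 2 new (n, e)
  "wnwpnwnnpnw" → prefix "wnwpnw" already present; 5 new (n, n, p, n, w)
  "wnwpww" → prefix "wnwp" already present; 2 new (w, w)
Total nodes = 8 + 6 + 7 + 5 + 1 + 9 + 6 + 2 + 3 + 2 + 5 + 2 = 56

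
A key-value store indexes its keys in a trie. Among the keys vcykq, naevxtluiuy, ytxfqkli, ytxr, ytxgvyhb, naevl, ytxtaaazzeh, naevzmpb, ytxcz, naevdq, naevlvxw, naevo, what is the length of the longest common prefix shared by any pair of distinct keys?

5

Look for the deepest trie node that still has at least two words in its subtree.
"naevl" and "naevlvxw" agree on "naevl" (5 characters) before diverging; nothing deeper is shared.
Longest shared-prefix length: 5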